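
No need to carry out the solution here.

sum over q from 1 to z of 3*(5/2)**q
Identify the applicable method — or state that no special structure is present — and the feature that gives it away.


Technique: the geometric series formula — the ratio of consecutive terms is the constant 5/2, independent of the index — a geometric sum.


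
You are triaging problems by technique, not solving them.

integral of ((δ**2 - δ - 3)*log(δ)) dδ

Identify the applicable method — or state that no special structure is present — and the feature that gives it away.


Diagnosis: integration by parts — choose u = log(δ): one derivative turns the logarithm algebraic, and the remaining factor δ**2 - δ - 3 integrates term by term under the power rule.


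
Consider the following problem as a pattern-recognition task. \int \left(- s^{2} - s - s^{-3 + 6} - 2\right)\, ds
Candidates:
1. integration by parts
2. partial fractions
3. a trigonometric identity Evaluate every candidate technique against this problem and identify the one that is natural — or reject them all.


Method: no special technique — every term is a constant multiple of a power of s; term-wise power-rule integration needs no preliminary transformation.
- integration by parts: splitting off a factor buys nothing — the integrand integrates directly without parts.
- partial fractions: there is no rational-function structure to decompose.
- a trigonometric identity: there is no trigonometric structure at all — the integrand carries no sine or cosine to rewrite.


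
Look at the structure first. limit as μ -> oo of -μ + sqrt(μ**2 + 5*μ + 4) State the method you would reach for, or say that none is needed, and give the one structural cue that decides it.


Best approach: conjugate multiplication — sqrt(μ**2 + 5*μ + 4) and μ both blow up, but their difference is tame once the conjugate rationalizes it.


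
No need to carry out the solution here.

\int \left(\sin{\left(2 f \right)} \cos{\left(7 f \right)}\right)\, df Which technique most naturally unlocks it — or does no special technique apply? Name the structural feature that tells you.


Best approach: a trigonometric identity — mixed-frequency products such as \sin{\left(2 f \right)} \cos{\left(7 f \right)} are designed for the product-to-sum formula.


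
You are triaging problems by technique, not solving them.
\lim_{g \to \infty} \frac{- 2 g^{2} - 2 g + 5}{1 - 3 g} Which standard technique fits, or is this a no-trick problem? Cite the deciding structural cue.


Best approach: dominant-term comparison — at large g only the top-degree terms survive; compare the leading terms and the limit falls out. Viewed as a single quotient this is an ∞/∞ form — an at-infinity application of l'Hôpital's rule would also resolve it; comparing leading growth reads the answer without differentiating.


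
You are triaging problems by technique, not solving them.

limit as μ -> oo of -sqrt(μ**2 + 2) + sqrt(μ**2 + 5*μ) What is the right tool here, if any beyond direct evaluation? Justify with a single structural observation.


Method: conjugate multiplication — infinity minus infinity with a radical in play — multiply by the conjugate so the divergences of sqrt(μ**2 + 5*μ) and sqrt(μ**2 + 2) annihilate.


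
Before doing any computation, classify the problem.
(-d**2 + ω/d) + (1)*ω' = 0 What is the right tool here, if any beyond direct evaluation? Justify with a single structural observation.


Verdict: a linear integrating factor — the unknown enters only to the first power against a nonzero forcing term — the integrating-factor template applies directly.


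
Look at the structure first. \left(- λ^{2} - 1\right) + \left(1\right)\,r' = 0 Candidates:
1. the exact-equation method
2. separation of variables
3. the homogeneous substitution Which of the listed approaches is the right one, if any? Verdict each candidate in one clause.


Method: no special technique — the slope is a pure function of λ; integrate both sides and be done.
- the exact-equation method — with the unknown absent from both coefficients, the cross-partial test holds emptily — nothing for the exact method to work on.
- separation of variables: any separation here is vacuous (nothing depends on the unknown); direct integration is the honest label.
- the homogeneous substitution — solved for the derivative, the right side changes under joint scaling of the two variables.


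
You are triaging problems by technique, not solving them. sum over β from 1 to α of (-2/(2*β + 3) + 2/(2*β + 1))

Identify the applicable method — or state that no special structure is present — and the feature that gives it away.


Technique: telescoping — the summand is 2/(2*β + 1) minus the same expression shifted by one, so consecutive terms cancel in pairs.


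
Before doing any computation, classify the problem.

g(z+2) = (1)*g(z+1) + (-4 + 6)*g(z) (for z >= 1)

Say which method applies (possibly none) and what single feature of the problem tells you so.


Method: the characteristic-root method — linear, homogeneous, constant coefficients: solutions of the form r^z exist — find the roots of the characteristic polynomial.


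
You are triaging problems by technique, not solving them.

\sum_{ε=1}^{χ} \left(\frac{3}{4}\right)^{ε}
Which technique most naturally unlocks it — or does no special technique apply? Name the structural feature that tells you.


Technique: the geometric series formula — term-over-term division gives \frac{3}{4} every time — index-free ratio, geometric sum formula applies.


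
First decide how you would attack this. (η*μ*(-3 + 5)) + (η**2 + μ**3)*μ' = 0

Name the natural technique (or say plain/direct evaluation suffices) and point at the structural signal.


Best approach: the exact-equation method — equality of cross partials is the green light — assemble the potential function term by term.


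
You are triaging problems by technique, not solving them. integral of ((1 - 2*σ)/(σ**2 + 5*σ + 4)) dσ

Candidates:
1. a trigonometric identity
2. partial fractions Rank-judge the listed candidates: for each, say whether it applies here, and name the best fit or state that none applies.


Best approach: partial fractions — with σ**2 + 5*σ + 4 factorable and the degree on top strictly smaller, simple-fraction decomposition is immediate.
- a trigonometric identity: there is no trigonometric structure at all — the integrand carries no sine or cosine to rewrite.
- partial fractions — yes, a natural case for it.


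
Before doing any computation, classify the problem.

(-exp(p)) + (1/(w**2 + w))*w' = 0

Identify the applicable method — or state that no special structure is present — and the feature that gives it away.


Method: separation of variables — the slope splits multiplicatively: exp(p) carrying all p-dependence times w**2 + w carrying all w-dependence — separate and integrate. Rearranged, this also fits the Bernoulli template directly; separation reads the product structure as given.


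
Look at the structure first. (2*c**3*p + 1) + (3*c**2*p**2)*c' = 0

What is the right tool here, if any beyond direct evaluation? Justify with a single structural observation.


Diagnosis: the exact-equation method — the compatibility test passes: the c-derivative of 2*c**3*p + 1 matches the p-derivative of 3*c**2*p**2, so integrate a potential.


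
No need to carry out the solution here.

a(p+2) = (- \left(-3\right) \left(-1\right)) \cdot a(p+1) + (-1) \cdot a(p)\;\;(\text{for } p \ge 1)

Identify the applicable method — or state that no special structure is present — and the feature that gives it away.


Diagnosis: the characteristic-root method — shift-invariance with fixed coefficients calls for exponential trials; the characteristic polynomial finds every r^p.


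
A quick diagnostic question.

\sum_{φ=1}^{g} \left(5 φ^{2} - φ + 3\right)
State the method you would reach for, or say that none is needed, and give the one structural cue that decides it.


Method: no special technique — this is bookkeeping, not technique: standard formulas for sums of constant-multiple powers of φ apply termwise.


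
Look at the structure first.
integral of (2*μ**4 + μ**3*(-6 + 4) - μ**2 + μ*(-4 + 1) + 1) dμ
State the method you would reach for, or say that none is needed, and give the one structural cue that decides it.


Diagnosis: no special technique — every term is a constant multiple of a power of μ; term-wise power-rule integration needs no preliminary transformation.


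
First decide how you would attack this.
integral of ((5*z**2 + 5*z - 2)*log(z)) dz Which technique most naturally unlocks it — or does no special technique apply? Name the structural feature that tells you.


Method: integration by parts — the logarithm log(z) has no power-rule antiderivative to read off directly, but its derivative is algebraic — so differentiate log(z) and integrate the polynomial factor 5*z**2 + 5*z - 2.


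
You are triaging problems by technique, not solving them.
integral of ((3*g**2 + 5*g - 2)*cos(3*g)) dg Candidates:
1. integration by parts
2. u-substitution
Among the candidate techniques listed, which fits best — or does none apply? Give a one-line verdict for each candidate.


Diagnosis: integration by parts — 3*g**2 + 5*g - 2 dies after finitely many derivatives while cos(3*g) cycles under integration — the tabular/parts setup.
- integration by parts: yes — fits the structure here.
- u-substitution: no subexpression of the integrand serves as a whole-integral substitution inner — individual terms may offer their own, but none carries its derivative as a factor of the full integrand; a working change of variable would have to be constructed from outside the expression.


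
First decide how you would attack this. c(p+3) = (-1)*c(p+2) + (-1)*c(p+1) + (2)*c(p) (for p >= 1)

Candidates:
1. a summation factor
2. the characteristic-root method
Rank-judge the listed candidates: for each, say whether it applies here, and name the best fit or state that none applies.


Best approach: the characteristic-root method — every coefficient is a fixed number and the forcing is zero — substitute r^p and read off the root equation.
- a summation factor — the recurrence reaches back more than one step, outside the first-order family a summation factor normalizes.
- the characteristic-root method: yes, a natural case for it.


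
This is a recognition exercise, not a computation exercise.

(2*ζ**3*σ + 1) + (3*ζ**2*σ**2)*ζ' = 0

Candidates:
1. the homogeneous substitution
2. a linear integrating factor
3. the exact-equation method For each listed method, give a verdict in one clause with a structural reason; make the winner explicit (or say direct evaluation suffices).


Best approach: the exact-equation method — equality of cross partials is the green light — assemble the potential function term by term.
- the homogeneous substitution — the slope is not a function of the ratio of the variables alone.
- a linear integrating factor: a nonlinear term in the unknown puts this outside the integrating-factor template.
- the exact-equation method: yes — fits the structure here.


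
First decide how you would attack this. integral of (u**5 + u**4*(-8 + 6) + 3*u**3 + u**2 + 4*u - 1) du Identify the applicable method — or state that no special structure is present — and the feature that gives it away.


Best approach: no special technique — a term-by-term power-rule job in u; no substitution or rearrangement earns its keep here.


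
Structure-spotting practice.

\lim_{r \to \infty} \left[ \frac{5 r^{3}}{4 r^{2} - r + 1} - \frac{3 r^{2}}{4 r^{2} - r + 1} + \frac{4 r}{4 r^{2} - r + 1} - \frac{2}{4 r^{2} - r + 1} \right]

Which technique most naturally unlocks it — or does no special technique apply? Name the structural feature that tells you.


Technique: dominant-term comparison — divide through by the highest power of r; every lower-order term dies and the dominant terms decide the limit. l'Hôpital's at-infinity variant applies to the expression viewed as a single quotient; the leading-term comparison is the direct route.


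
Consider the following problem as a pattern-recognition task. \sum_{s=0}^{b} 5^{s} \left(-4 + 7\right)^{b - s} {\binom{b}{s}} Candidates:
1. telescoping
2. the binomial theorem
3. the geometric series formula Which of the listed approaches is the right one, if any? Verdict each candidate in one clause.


Technique: the binomial theorem — terms weighting {\binom{b}{s}} against matched powers of 5 and (-4 + 7) reassemble into (5 + (-4 + 7))^b by the binomial theorem.
- telescoping — in the displayed form, no term reappears at a neighboring index to cancel against.
- the binomial theorem: yes, a natural case for it.
- the geometric series formula — the ratio of consecutive terms depends on the index.


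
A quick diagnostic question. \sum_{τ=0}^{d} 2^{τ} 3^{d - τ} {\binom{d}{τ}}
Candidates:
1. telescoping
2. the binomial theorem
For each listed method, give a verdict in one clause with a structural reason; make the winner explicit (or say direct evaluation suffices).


Verdict: the binomial theorem — {\binom{d}{τ}} weighting matched powers of 2 and 3 is the expanded form of (2 + 3)^d — fold it back up.
- telescoping: the summand is not presented as a shifted difference — a telescoping rewrite may exist, but the displayed structure does not offer one.
- the binomial theorem: applies; the problem has the shape this method handles.


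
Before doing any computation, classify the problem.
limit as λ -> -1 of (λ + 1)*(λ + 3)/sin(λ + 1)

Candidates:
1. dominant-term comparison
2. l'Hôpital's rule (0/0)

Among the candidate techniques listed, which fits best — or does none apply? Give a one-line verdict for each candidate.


Diagnosis: l'Hôpital's rule (0/0) — numerator and denominator both vanish at -1 — a genuine 0/0 form, which is exactly when l'Hôpital applies. One could equally expand both pieces locally and compare leading terms; the rule does that in one stroke.
- dominant-term comparison: this limit is not decided by comparing leading-term growth at infinity.
- l'Hôpital's rule (0/0): yes — fits the structure here.


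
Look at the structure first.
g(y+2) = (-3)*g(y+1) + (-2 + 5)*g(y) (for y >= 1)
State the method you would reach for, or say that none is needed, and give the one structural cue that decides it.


Diagnosis: the characteristic-root method — this is the constant-coefficient homogeneous case — the whole solution in y reduces to a polynomial's roots.


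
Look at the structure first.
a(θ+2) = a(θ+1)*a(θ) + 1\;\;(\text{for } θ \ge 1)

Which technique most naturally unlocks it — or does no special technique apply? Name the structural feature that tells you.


Best approach: no special technique — the recurrence is nonlinear in the sequence values; study it directly, no linear machinery applies.


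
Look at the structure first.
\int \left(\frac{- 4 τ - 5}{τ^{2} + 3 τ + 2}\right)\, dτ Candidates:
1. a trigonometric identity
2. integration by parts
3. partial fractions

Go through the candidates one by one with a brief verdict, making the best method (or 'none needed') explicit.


Verdict: partial fractions — each factor of τ^{2} + 3 τ + 2 owns one elementary piece of the integrand — separate them and integrate piecewise.
- a trigonometric identity: there is no trigonometric structure at all — the integrand carries no sine or cosine to rewrite.
- integration by parts: the nonconstant-polynomial-times-standard-kernel pattern (an exp, sine, cosine, or logarithm partner) is absent.
- partial fractions: a fit — the right tool for this form.


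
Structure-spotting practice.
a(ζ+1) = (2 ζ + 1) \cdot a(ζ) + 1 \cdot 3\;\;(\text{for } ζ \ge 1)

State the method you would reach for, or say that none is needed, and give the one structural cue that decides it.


Verdict: a summation factor — with the index-dependent coefficient 2 ζ + 1, dividing by the cumulative product turns the left side into a pure difference.


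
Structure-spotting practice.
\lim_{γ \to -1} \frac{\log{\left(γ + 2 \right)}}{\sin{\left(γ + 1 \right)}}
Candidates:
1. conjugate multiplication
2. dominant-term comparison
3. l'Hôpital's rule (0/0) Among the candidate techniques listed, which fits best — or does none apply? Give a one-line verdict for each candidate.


Verdict: l'Hôpital's rule (0/0) — substituting -1 gives 0 over 0; differentiate top and bottom once and re-evaluate. Known elementary limits would finish this too — the rule just bypasses the case analysis.
- conjugate multiplication — no difference of divergent radicals appears, so rationalizing has nothing to cancel.
- dominant-term comparison: no ranking of term growth rates resolves the limit here.
- l'Hôpital's rule (0/0): yes, a natural case for it.


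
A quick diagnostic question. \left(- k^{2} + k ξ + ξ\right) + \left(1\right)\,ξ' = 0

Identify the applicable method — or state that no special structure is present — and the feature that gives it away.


Diagnosis: a linear integrating factor — linear in the unknown with genuine forcing: multiply through by the exponential of the integrated coefficient and the left side closes into one derivative.


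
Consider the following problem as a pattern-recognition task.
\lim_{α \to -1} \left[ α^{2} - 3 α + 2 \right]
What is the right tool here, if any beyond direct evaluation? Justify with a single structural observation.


Diagnosis: no special technique — nothing blocks direct substitution at -1: plug in and finish.


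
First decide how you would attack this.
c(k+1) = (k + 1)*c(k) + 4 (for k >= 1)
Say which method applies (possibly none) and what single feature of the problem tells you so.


Verdict: a summation factor — first-order linear but the coefficient k + 1 moves with the index — divide by the cumulative product and telescope.


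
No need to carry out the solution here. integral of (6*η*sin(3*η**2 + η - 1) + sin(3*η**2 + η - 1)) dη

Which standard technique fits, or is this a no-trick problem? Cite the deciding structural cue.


Technique: u-substitution — collected, the integrand has one factor that is, up to a constant, the derivative of an inner expression the rest depends on — substitute for that inner expression.


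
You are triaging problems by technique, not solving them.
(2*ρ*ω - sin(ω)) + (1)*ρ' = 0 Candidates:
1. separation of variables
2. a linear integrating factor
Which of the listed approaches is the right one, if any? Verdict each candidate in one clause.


Diagnosis: a linear integrating factor — the unknown enters only to the first power against a nonzero forcing term — the integrating-factor template applies directly.
- separation of variables — no algebra isolates the independent variable on one side and the unknown on the other.
- a linear integrating factor: applies; the problem has the shape this method handles.


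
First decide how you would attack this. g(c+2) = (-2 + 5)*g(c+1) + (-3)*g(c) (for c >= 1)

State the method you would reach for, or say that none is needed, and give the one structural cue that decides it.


Diagnosis: the characteristic-root method — constant coefficients and linearity mean the ansatz r^c reduces it to solving the characteristic polynomial.


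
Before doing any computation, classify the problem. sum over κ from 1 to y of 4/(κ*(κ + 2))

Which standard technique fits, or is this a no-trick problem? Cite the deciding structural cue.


Diagnosis: telescoping — poles of 4/(κ*(κ + 2)) differ by an integer, the telltale of a telescoping partial-fraction sum.


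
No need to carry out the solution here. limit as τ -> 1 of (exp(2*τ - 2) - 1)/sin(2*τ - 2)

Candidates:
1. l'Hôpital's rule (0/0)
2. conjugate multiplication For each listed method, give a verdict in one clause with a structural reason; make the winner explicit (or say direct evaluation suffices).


Best approach: l'Hôpital's rule (0/0) — plug in 1: top and bottom both hit zero, so differentiate each and retry. A local series expansion at the point resolves it as well; the rule is the packaged version of that step.
- l'Hôpital's rule (0/0) — applies; the problem has the shape this method handles.
- conjugate multiplication: no difference of divergent radicals appears, so rationalizing has nothing to cancel.


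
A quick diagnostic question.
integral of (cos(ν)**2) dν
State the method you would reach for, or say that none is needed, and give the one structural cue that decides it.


Best approach: a trigonometric identity — the exponent on cos(ν)**2 is even — the power-reduction identity is the standard preprocessing step.


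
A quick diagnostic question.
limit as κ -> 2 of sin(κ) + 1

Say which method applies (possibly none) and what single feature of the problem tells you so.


Best approach: no special technique — the expression is continuous at 2 — substitute and evaluate; no indeterminate form appears.


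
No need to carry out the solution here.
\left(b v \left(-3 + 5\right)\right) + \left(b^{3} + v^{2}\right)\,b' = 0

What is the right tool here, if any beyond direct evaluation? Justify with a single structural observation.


Diagnosis: the exact-equation method — because the two cross partials coincide, the form is conservative as written — recover its potential in (v, b).


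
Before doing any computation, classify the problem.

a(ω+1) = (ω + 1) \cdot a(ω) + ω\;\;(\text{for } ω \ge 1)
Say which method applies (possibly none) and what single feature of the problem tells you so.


Method: a summation factor — an index-dependent multiplier ω + 1 rules out characteristic roots; a summation factor converts it to a pure difference.


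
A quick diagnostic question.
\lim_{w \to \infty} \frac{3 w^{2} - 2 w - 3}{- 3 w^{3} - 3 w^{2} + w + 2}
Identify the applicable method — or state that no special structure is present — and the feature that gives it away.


Technique: dominant-term comparison — at large w only the top-degree terms survive; compare the leading terms and the limit falls out. l'Hôpital's at-infinity variant applies to the expression viewed as a single quotient; the leading-term comparison is the direct route.


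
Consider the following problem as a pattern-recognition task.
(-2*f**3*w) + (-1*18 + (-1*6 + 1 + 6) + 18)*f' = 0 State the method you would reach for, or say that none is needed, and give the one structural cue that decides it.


Best approach: separation of variables — solved for the derivative, the right side splits multiplicatively into a function of each variable alone — divide and integrate each side.


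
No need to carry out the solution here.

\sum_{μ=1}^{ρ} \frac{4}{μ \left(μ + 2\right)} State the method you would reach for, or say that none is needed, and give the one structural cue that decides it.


Verdict: telescoping — rewrite \frac{4}{μ \left(μ + 2\right)} as simple fractions and successive terms eat each other — only the edges survive.


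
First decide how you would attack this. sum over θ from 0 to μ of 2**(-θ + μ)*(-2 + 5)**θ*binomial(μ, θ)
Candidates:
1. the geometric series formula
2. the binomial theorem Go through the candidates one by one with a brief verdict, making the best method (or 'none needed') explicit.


Technique: the binomial theorem — binomial coefficients against complementary powers of (-2 + 5) and 2: recognize the binomial expansion and resum.
- the geometric series formula: the ratio of consecutive terms depends on the index.
- the binomial theorem: applies; the problem has the shape this method handles.


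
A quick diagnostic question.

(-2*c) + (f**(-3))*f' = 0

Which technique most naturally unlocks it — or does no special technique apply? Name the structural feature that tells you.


Technique: separation of variables — solved for the derivative, the right side splits multiplicatively into a function of each variable alone — divide and integrate each side. One could also solve this as an exact equation; with each coefficient in its own variable, separating is the same work with fewer steps.


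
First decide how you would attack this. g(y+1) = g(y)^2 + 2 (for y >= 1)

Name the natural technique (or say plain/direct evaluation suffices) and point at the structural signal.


Best approach: no special technique — the unknown sequence enters the update nonlinearly, so no linear method fits the recurrence as written — direct iteration remains.


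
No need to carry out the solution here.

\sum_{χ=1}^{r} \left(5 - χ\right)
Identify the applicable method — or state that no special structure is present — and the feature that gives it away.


Diagnosis: no special technique — constant-multiple powers of χ with no cancellation partners and no common ratio — use the standard power-sum formulas.


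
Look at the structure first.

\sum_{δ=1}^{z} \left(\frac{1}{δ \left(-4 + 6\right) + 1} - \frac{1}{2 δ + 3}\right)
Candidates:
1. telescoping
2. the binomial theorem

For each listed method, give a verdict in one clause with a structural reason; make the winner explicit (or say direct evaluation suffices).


Verdict: telescoping — the summand is \frac{1}{δ \left(-4 + 6\right) + 1} minus the same expression shifted by one, so consecutive terms cancel in pairs.
- telescoping: yes, a natural case for it.
- the binomial theorem: no binomial coefficients pair up with complementary powers here.


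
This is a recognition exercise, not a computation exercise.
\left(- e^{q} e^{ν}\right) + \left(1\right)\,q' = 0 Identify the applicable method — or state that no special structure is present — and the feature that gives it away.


Best approach: separation of variables — a product of single-variable factors, e^{ν} and e^{q} — the textbook separable form.


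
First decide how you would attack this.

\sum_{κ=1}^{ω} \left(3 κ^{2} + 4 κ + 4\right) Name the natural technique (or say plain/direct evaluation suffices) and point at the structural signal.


Best approach: no special technique — the summand is a plain polynomial in κ (expanding first if it arrives factored); standard power-sum formulas evaluate it term by term.


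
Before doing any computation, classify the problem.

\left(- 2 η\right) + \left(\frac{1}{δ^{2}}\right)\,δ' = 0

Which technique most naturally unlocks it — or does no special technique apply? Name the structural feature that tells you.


Diagnosis: separation of variables — solved for the derivative, the right side splits multiplicatively into a function of each variable alone — divide and integrate each side. One could also solve this as an exact equation; with each coefficient in its own variable, separating is the same work with fewer steps.


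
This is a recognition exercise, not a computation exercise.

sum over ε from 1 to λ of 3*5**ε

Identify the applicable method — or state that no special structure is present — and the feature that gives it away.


Best approach: the geometric series formula — each summand is the previous one scaled by 5; that constant multiplier is itself the geometric structure.


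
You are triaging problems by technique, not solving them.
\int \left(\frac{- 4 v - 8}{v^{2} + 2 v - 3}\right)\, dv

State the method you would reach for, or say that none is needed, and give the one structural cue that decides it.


Diagnosis: partial fractions — v^{2} + 2 v - 3 splits into linear pieces, so the quotient is a sum of simple fractions — decompose before integrating.


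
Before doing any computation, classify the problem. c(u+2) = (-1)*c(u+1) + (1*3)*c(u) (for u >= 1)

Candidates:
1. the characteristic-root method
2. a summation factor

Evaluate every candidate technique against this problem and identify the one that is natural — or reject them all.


Diagnosis: the characteristic-root method — fixed numeric weights on consecutive terms and no forcing term added: the root method in its home territory.
- the characteristic-root method — yes — fits the structure here.
- a summation factor — the recurrence reaches back more than one step, outside the first-order family a summation factor normalizes.


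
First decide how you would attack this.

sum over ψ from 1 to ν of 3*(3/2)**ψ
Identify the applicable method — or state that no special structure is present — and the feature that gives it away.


Diagnosis: the geometric series formula — the ratio of consecutive terms is the constant 3/2, independent of the index — a geometric sum.


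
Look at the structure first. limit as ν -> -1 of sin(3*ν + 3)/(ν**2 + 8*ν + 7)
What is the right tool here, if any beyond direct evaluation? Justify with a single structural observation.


Best approach: l'Hôpital's rule (0/0) — substituting -1 gives 0 over 0; differentiate top and bottom once and re-evaluate. The standard small-argument limits would also carry it; the rule is the systematic route.


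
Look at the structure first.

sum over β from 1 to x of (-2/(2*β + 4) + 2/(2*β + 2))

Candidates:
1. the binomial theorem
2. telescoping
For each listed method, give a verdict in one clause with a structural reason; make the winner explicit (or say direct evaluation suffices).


Verdict: telescoping — consecutive terms evaluate one function at adjacent indices (2/(2*β + 2) is its current value): one term's tail is the next term's head, so the chain collapses.
- the binomial theorem — the summand does not match any term pattern of an expanded binomial power.
- telescoping — applicable, and directly so.


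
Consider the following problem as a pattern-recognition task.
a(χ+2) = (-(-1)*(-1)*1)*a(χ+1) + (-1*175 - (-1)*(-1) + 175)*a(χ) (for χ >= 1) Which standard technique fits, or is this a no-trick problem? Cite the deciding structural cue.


Technique: the characteristic-root method — no index-dependence in the weights and nothing inhomogeneous: classic characteristic-equation setup.


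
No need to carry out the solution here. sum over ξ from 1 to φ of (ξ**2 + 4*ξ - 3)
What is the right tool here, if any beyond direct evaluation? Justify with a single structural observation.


Diagnosis: no special technique — with only polynomial terms in ξ present, the classical sum-of-powers identities are all you need.


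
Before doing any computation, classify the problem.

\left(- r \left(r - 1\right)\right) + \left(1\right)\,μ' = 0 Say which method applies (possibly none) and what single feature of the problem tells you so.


Method: no special technique — with μ absent the equation is not coupled at all: direct integration in r.


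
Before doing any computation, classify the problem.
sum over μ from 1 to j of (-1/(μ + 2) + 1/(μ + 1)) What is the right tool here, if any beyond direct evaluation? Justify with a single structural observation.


Technique: telescoping — consecutive terms evaluate one function at adjacent indices (1/(μ + 1) is its current value): one term's tail is the next term's head, so the chain collapses.


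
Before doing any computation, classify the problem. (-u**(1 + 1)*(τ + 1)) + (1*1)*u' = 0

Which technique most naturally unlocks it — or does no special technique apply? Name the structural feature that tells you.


Verdict: separation of variables — one side of the product carries the independent variable, the other the unknown — the textbook separation shape.


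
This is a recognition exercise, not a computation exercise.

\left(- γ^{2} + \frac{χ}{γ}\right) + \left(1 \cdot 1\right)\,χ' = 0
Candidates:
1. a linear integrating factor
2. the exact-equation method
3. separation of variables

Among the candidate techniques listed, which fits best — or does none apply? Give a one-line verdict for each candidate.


Technique: a linear integrating factor — linear in the unknown with genuine forcing: multiply through by the exponential of the integrated coefficient and the left side closes into one derivative.
- a linear integrating factor — applicable, and directly so.
- the exact-equation method — the cross partial derivatives disagree, so no single potential exists.
- separation of variables: no division isolates the independent variable from the unknown.


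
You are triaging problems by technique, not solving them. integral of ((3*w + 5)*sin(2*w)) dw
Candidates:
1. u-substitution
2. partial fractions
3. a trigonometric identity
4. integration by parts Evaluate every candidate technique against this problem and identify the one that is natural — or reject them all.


Verdict: integration by parts — a polynomial 3*w + 5 against the kernel sin(2*w) is the signature bounded-ladder case for integration by parts.
- u-substitution: no subexpression of the integrand pairs with its own derivative as a factor — individual terms may offer their own substitutions, but any change of variable covering the whole integral would have to be constructed from outside the expression.
- partial fractions: the expression is not a ratio of polynomials that decomposes further.
- a trigonometric identity — no even trigonometric power and no product of distinct frequencies to rewrite.
- integration by parts: applicable, and directly so.


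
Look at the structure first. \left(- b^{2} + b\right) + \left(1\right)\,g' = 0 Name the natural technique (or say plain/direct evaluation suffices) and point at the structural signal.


Diagnosis: no special technique — solved for the derivative, no g appears — this is antidifferentiation in b wearing ODE clothing.


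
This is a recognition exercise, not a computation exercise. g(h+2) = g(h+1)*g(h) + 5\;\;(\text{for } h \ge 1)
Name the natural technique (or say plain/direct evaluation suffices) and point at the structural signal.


Technique: no special technique — the unknown enters the rule nonlinearly, not as a weighted sum — no linear method is even well-posed.


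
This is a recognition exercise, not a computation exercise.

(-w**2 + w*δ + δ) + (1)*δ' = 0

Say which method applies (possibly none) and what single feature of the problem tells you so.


Best approach: a linear integrating factor — the unknown enters only to the first power against a nonzero forcing term — the integrating-factor template applies directly.


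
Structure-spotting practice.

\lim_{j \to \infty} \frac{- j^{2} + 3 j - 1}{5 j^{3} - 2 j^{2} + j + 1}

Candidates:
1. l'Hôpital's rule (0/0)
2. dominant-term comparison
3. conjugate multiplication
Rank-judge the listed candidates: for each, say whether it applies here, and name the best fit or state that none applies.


Diagnosis: dominant-term comparison — divide by the highest power of j present: lower-order terms vanish and the dominant ratio remains.
- l'Hôpital's rule (0/0) — viewed as a single quotient this runs to ∞/∞, not the 0/0 clash this candidate addresses; an at-infinity variant of the rule would resolve it, but comparing leading growth reads the answer without differentiating.
- dominant-term comparison: a fit — the right tool for this form.
- conjugate multiplication: no divergent radical difference is present for a conjugate pair to cancel.


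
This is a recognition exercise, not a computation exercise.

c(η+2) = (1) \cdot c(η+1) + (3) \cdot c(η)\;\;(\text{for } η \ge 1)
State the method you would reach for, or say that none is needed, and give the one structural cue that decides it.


Technique: the characteristic-root method — every coefficient is a fixed number and the forcing is zero — substitute r^η and read off the root equation.


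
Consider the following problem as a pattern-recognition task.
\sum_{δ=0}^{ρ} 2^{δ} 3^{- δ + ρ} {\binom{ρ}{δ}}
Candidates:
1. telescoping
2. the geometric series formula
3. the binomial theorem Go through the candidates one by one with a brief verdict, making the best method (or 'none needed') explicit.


Method: the binomial theorem — {\binom{ρ}{δ}} weighting matched powers of 2 and 3 is the expanded form of (2 + 3)^ρ — fold it back up.
- telescoping: computed from the summand as displayed, the partial sums build up without the pairwise collapse telescoping exploits.
- the geometric series formula — there is no constant term-to-term ratio.
- the binomial theorem — yes, a natural case for it.


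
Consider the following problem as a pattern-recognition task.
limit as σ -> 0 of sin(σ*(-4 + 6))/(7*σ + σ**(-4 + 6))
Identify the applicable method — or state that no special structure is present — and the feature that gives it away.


Diagnosis: l'Hôpital's rule (0/0) — the 0/0 form at 0 is the signature situation for l'Hôpital's rule. The standard small-argument limits would also carry it; the rule is the systematic route.


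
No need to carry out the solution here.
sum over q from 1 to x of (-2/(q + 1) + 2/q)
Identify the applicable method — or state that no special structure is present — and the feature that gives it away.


Diagnosis: telescoping — write out three consecutive terms and watch the interior cancel: the advanced copy one term subtracts reappears as the very next term's leading piece, pair after pair.


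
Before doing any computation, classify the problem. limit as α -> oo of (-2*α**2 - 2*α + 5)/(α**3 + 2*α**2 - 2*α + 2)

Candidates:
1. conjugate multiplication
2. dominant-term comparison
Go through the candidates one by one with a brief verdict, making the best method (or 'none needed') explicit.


Verdict: dominant-term comparison — at large α only the top-degree terms survive; compare the leading terms and the limit falls out.
- conjugate multiplication — there is no infinity-minus-infinity radical difference to rationalize.
- dominant-term comparison: yes — fits the structure here.


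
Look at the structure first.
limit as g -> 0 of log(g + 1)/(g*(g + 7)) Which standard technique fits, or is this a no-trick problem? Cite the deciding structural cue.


Verdict: l'Hôpital's rule (0/0) — substituting 0 gives 0 over 0; differentiate top and bottom once and re-evaluate. One could equally expand both pieces locally and compare leading terms; the rule does that in one stroke.


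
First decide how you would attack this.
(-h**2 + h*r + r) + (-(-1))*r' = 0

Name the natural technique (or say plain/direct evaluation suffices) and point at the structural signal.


Best approach: a linear integrating factor — linear in the unknown with genuine forcing: multiply through by the exponential of the integrated coefficient and the left side closes into one derivative.


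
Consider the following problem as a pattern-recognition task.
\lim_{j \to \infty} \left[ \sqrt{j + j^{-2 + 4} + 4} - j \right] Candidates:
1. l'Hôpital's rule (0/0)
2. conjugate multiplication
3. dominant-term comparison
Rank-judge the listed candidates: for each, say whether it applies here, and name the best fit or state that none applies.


Technique: conjugate multiplication — divergence minus divergence hides a finite answer — expose it by pairing \sqrt{j + j^{-2 + 4} + 4} - j with its conjugate.
- l'Hôpital's rule (0/0): the expression is a difference driving to ∞ − ∞, not a 0/0 quotient — there is no ratio for the rule to differentiate.
- conjugate multiplication — yes, a natural case for it.
- dominant-term comparison — no dominant-degree comparison decides it.


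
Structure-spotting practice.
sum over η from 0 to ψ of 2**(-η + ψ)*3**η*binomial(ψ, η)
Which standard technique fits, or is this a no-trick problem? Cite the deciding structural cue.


Technique: the binomial theorem — the binomial coefficients weight matched powers of 3 and 2, which is exactly the expansion of a binomial power.
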